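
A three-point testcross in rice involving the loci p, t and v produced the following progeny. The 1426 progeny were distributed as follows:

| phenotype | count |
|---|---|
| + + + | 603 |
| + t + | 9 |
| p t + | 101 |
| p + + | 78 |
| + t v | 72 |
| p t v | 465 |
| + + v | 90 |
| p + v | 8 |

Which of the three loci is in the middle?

The two most frequent reciprocal classes, p t v and + + +, are the parental types, so the F1 was p t v / + + +.
The two rarest classes, p + v and + t +, are the double crossovers. Comparing them with the parentals, only the t allele has switched, so t is the middle locus and the order is p – t – v.

t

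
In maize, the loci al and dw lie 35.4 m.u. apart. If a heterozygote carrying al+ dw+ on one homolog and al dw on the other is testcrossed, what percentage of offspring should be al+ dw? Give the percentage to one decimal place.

17.7%

A map distance of 35.4 m.u. corresponds to a recombination frequency of 0.354.
The F1 is al+ dw+ / al dw, so al+ dw is a recombinant gamete class with expected frequency r/2 = 0.354/2 = 0.1770.
That is 0.1770 = 17.7% of the progeny.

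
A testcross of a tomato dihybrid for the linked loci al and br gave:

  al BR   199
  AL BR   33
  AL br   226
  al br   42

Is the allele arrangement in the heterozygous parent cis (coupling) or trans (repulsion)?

trans

The two most frequent classes are AL br (226) and al BR (199); these are the parental (non-recombinant) types.
So the F1 carried AL br on one chromosome and al BR on the other — the recessive alleles are on opposite chromosomes (trans / repulsion).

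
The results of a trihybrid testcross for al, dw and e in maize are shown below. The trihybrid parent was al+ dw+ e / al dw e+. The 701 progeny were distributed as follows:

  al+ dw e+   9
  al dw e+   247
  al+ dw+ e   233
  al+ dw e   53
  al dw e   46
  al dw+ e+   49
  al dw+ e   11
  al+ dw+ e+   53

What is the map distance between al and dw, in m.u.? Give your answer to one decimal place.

The two rarest classes, al dw+ e and al+ dw e+, are the double crossovers. Comparing them with the parentals, only the al allele has switched, so al is the middle locus and the order is e – al – dw.
Crossovers in the al–dw interval produce the single-crossover classes al+ dw e and al dw+ e+ (53 + 49 = 102) plus the double crossovers (20).
RF(al–dw) = (102 + 20) / 701 = 122/701 = 0.1740 → 17.4 m.u.

17.4 m.u.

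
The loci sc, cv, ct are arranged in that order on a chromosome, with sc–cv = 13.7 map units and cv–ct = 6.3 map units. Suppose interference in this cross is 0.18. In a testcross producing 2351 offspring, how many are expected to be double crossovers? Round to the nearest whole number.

Map distances give recombination frequencies of 0.137 and 0.063 for the two intervals.
With interference 0.18 (so coincidence = 0.82), expected double-crossover frequency = 0.137 × 0.063 × 0.82 = 0.00708.
Expected number = 0.00708 × 2351 = 16.64 ≈ 17.

17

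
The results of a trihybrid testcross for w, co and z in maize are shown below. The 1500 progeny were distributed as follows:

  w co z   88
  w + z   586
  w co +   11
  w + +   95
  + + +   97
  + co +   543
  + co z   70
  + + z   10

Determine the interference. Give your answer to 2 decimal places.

The two most frequent reciprocal classes, w + z and + co +, are the parental types, so the F1 was w + z / + co +.
The two rarest classes, + + z and w co +, are the double crossovers. Comparing them with the parentals, only the w allele has switched, so w is the middle locus and the order is z – w – co.
z–w: (165 + 21)/1500 = 0.1240; w–co: (185 + 21)/1500 = 0.1373.
Expected DCO frequency = 0.1240 × 0.1373 ≈ 0.01703; observed = 21/1500 ≈ 0.01400.
Coefficient of coincidence = 0.01400/0.01703 ≈ 0.82; interference = 1 − 0.82 = 0.18.

0.18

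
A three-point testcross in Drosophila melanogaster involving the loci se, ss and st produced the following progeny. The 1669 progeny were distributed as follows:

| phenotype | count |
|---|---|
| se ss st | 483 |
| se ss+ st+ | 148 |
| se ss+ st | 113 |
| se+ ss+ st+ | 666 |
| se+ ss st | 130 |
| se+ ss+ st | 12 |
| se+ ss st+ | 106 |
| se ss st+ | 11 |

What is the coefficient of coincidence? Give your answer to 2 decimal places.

The two most frequent reciprocal classes, se+ ss+ st+ and se ss st, are the parental types, so the F1 was se+ ss+ st+ / se ss st.
The two rarest classes, se+ ss+ st and se ss st+, are the double crossovers. Comparing them with the parentals, only the st allele has switched, so st is the middle locus and the order is ss – st – se.
ss–st: (219 + 23)/1669 = 0.1450; st–se: (278 + 23)/1669 = 0.1803.
Expected DCO frequency = 0.1450 × 0.1803 ≈ 0.02614; observed = 23/1669 ≈ 0.01378.
Coefficient of coincidence = 0.01378/0.02614 ≈ 0.53.

0.53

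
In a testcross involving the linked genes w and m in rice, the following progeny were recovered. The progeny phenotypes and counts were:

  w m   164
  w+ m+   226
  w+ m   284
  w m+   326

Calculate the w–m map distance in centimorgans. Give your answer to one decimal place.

The two most frequent classes, w+ m (284) and w m+ (326), are the parental types, so the F1 was w+ m / w m+.
The recombinant classes are w+ m+ and w m: 226 + 164 = 390.
Recombination frequency = 390/1000 = 0.3900 ≈ 39.0%, i.e. 39.0 centimorgans.

39.0 centimorgans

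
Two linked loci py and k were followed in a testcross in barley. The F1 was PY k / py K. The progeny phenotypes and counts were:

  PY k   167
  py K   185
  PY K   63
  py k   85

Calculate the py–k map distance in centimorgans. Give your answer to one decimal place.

29.6 centimorgans

The recombinant classes are PY K and py k: 63 + 85 = 148.
Recombination frequency = 148/500 = 0.2960 ≈ 29.6%, i.e. 29.6 centimorgans.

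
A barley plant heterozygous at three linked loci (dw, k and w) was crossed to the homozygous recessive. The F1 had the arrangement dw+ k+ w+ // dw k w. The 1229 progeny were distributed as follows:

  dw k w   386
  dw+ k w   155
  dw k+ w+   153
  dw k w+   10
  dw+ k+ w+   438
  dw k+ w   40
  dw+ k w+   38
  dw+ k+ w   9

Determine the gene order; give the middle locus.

The two rarest classes, dw+ k+ w and dw k w+, are the double crossovers. Comparing them with the parentals, only the w allele has switched, so w is the middle locus and the order is k – w – dw.

w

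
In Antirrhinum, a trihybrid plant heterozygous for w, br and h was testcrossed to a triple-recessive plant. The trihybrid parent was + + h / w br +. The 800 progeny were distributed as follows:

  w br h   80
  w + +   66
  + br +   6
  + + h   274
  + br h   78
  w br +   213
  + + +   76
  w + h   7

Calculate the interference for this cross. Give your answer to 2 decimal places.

The two rarest classes, w + h and + br +, are the double crossovers. Comparing them with the parentals, only the w allele has switched, so w is the middle locus and the order is h – w – br.
h–w: (156 + 13)/800 = 0.2112; w–br: (144 + 13)/800 = 0.1963.
Expected DCO frequency = 0.2112 × 0.1963 ≈ 0.04146; observed = 13/800 ≈ 0.01625.
Coefficient of coincidence = 0.01625/0.04146 ≈ 0.39; interference = 1 − 0.39 = 0.61.

0.61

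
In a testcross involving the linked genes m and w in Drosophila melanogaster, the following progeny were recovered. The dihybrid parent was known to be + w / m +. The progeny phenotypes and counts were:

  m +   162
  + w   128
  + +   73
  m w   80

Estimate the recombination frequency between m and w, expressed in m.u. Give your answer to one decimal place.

34.5 m.u.

The recombinant classes are + + and m w: 73 + 80 = 153.
Recombination frequency = 153/443 = 0.3454 ≈ 34.5%, i.e. 34.5 m.u.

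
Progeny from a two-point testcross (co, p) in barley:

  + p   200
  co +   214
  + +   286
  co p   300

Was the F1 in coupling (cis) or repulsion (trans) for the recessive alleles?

The two most frequent classes are + + (286) and co p (300); these are the parental (non-recombinant) types.
So the F1 carried + + on one chromosome and co p on the other — the recessive alleles are on the same chromosome (cis / coupling).

cis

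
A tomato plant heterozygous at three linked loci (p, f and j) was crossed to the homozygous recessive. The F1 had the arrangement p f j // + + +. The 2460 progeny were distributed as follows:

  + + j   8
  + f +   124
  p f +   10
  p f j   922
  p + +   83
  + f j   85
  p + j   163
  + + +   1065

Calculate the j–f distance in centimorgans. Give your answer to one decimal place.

12.4 centimorgans

The two rarest classes, p f + and + + j, are the double crossovers. Comparing them with the parentals, only the j allele has switched, so j is the middle locus and the order is f – j – p.
Crossovers in the f–j interval produce the single-crossover classes p + j and + f + (163 + 124 = 287) plus the double crossovers (18).
RF(f–j) = (287 + 18) / 2460 = 305/2460 = 0.1240 → 12.4 centimorgans.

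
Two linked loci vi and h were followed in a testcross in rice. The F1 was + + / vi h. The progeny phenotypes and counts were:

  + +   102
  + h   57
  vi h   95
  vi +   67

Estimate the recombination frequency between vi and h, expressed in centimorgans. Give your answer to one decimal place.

The recombinant classes are + h and vi +: 57 + 67 = 124.
Recombination frequency = 124/321 = 0.3863 ≈ 38.6%, i.e. 38.6 centimorgans.

38.6 centimorgans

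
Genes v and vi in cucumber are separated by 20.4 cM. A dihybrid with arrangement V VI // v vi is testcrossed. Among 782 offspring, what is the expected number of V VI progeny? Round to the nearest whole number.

311

A map distance of 20.4 cM corresponds to a recombination frequency of 0.204.
The F1 is V VI / v vi, so V VI is a parental gamete class with expected frequency (1 − r)/2 = 0.796/2 = 0.3980.
Expected number = 0.3980 × 782 = 311.24 ≈ 311.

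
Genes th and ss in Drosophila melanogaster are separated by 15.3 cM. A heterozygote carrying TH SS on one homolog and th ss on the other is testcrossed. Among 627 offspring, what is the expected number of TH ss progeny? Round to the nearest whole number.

A map distance of 15.3 cM corresponds to a recombination frequency of 0.153.
The F1 is TH SS / th ss, so TH ss is a recombinant gamete class with expected frequency r/2 = 0.153/2 = 0.0765.
Expected number = 0.0765 × 627 = 47.97 ≈ 48.

48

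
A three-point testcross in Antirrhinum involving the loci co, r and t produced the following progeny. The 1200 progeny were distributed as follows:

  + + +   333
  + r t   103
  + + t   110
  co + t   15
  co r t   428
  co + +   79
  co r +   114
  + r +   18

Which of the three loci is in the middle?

r

The two most frequent reciprocal classes, + + + and co r t, are the parental types, so the F1 was + + + / co r t.
The two rarest classes, + r + and co + t, are the double crossovers. Comparing them with the parentals, only the r allele has switched, so r is the middle locus and the order is t – r – co.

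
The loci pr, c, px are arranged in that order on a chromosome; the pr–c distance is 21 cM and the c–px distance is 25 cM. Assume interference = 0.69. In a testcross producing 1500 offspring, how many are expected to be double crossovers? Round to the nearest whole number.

24

Map distances give recombination frequencies of 0.210 and 0.250 for the two intervals.
With interference 0.69 (so coincidence = 0.31), expected double-crossover frequency = 0.210 × 0.250 × 0.31 = 0.01628.
Expected number = 0.01628 × 1500 = 24.41 ≈ 24.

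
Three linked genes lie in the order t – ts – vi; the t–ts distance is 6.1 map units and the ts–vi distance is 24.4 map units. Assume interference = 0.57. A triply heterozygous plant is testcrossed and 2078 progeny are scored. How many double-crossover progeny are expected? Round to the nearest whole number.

Map distances give recombination frequencies of 0.061 and 0.244 for the two intervals.
With interference 0.57 (so coincidence = 0.43), expected double-crossover frequency = 0.061 × 0.244 × 0.43 = 0.00640.
Expected number = 0.00640 × 2078 = 13.30 ≈ 13.

13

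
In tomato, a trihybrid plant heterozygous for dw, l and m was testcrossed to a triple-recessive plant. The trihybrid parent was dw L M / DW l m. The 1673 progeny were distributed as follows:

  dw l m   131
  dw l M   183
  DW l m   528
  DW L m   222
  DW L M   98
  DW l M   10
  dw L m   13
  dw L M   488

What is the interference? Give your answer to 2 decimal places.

0.64

The two rarest classes, dw L m and DW l M, are the double crossovers. Comparing them with the parentals, only the m allele has switched, so m is the middle locus and the order is dw – m – l.
dw–m: (229 + 23)/1673 = 0.1506; m–l: (405 + 23)/1673 = 0.2558.
Expected DCO frequency = 0.1506 × 0.2558 ≈ 0.03852; observed = 23/1673 ≈ 0.01375.
Coefficient of coincidence = 0.01375/0.03852 ≈ 0.36; interference = 1 − 0.36 = 0.64.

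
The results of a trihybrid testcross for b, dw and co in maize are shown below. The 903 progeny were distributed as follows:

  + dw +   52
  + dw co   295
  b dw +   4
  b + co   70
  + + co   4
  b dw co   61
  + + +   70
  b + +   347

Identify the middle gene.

dw

The two most frequent reciprocal classes, + dw co and b + +, are the parental types, so the F1 was + dw co / b + +.
The two rarest classes, + + co and b dw +, are the double crossovers. Comparing them with the parentals, only the dw allele has switched, so dw is the middle locus and the order is co – dw – b.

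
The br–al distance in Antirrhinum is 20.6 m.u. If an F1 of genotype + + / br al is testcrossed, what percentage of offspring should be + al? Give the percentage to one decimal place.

10.3%

A map distance of 20.6 m.u. corresponds to a recombination frequency of 0.206.
The F1 is + + / br al, so + al is a recombinant gamete class with expected frequency r/2 = 0.206/2 = 0.1030.
That is 0.1030 = 10.3% of the progeny.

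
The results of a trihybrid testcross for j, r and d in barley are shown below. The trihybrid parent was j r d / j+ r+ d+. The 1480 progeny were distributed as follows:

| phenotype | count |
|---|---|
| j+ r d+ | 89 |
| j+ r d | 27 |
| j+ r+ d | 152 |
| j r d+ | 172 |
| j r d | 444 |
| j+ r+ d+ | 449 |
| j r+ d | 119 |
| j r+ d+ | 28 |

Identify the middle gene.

j

The two rarest classes, j+ r d and j r+ d+, are the double crossovers. Comparing them with the parentals, only the j allele has switched, so j is the middle locus and the order is r – j – d.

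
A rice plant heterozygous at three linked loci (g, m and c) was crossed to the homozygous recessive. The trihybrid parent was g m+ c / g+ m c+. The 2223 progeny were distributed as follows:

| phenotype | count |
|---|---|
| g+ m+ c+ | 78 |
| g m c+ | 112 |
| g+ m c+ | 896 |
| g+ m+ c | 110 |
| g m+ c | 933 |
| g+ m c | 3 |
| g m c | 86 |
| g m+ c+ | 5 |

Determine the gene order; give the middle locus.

The two rarest classes, g m+ c+ and g+ m c, are the double crossovers. Comparing them with the parentals, only the c allele has switched, so c is the middle locus and the order is g – c – m.

c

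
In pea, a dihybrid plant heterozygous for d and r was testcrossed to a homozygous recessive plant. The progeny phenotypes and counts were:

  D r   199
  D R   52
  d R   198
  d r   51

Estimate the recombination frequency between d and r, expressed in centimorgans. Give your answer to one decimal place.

20.6 centimorgans

The two most frequent classes, D r (199) and d R (198), are the parental types, so the F1 was D r / d R.
The recombinant classes are D R and d r: 52 + 51 = 103.
Recombination frequency = 103/500 = 0.2060 ≈ 20.6%, i.e. 20.6 centimorgans.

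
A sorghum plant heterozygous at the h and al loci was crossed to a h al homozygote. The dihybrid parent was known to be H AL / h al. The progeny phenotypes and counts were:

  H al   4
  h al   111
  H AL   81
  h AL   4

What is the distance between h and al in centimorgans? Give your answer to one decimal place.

4.0 centimorgans

The recombinant classes are H al and h AL: 4 + 4 = 8.
Recombination frequency = 8/200 = 0.0400 ≈ 4.0%, i.e. 4.0 centimorgans.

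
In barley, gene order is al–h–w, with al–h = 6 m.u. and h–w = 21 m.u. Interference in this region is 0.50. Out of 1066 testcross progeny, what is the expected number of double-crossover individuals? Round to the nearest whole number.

Map distances give recombination frequencies of 0.060 and 0.210 for the two intervals.
With interference 0.50 (so coincidence = 0.50), expected double-crossover frequency = 0.060 × 0.210 × 0.50 = 0.00630.
Expected number = 0.00630 × 1066 = 6.72 ≈ 7.

7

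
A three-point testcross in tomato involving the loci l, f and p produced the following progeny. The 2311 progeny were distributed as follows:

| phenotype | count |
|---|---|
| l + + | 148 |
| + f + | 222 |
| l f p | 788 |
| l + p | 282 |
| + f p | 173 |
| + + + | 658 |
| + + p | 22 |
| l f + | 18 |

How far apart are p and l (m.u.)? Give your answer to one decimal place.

The two most frequent reciprocal classes, + + + and l f p, are the parental types, so the F1 was + + + / l f p.
The two rarest classes, + + p and l f +, are the double crossovers. Comparing them with the parentals, only the p allele has switched, so p is the middle locus and the order is f – p – l.
Crossovers in the p–l interval produce the single-crossover classes l + + and + f p (148 + 173 = 321) plus the double crossovers (40).
RF(p–l) = (321 + 40) / 2311 = 361/2311 = 0.1562 → 15.6 m.u.

15.6 m.u.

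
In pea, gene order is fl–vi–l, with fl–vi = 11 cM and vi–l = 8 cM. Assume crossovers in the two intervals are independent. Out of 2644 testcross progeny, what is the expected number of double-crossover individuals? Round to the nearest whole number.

23

Map distances give recombination frequencies of 0.110 and 0.080 for the two intervals.
With no interference, expected double-crossover frequency = 0.110 × 0.080 = 0.00880.
Expected number = 0.00880 × 2644 = 23.27 ≈ 23.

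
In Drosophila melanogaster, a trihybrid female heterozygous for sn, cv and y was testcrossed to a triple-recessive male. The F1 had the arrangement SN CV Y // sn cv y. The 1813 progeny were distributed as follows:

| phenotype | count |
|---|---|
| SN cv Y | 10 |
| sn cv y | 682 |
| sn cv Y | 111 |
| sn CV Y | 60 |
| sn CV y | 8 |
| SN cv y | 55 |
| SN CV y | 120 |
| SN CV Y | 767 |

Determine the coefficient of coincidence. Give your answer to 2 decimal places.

0.99

The two rarest classes, SN cv Y and sn CV y, are the double crossovers. Comparing them with the parentals, only the cv allele has switched, so cv is the middle locus and the order is sn – cv – y.
sn–cv: (115 + 18)/1813 = 0.0734; cv–y: (231 + 18)/1813 = 0.1373.
Expected DCO frequency = 0.0734 × 0.1373 ≈ 0.01008; observed = 18/1813 ≈ 0.00993.
Coefficient of coincidence = 0.00993/0.01008 ≈ 0.99.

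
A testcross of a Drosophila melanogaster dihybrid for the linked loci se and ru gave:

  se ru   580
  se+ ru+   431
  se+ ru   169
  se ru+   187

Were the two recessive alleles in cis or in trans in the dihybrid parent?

cis

The two most frequent classes are se+ ru+ (431) and se ru (580); these are the parental (non-recombinant) types.
So the F1 carried se+ ru+ on one chromosome and se ru on the other — the recessive alleles are on the same chromosome (cis / coupling).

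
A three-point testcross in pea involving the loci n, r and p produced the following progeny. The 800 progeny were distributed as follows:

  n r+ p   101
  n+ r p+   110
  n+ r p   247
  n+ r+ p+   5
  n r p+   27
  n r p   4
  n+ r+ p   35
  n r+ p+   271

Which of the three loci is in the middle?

The two most frequent reciprocal classes, n r+ p+ and n+ r p, are the parental types, so the F1 was n r+ p+ / n+ r p.
The two rarest classes, n+ r+ p+ and n r p, are the double crossovers. Comparing them with the parentals, only the n allele has switched, so n is the middle locus and the order is r – n – p.

n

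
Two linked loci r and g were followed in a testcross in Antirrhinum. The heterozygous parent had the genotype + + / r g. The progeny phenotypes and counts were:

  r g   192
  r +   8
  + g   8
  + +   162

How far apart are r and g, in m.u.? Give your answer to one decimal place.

The recombinant classes are + g and r +: 8 + 8 = 16.
Recombination frequency = 16/370 = 0.0432 ≈ 4.3%, i.e. 4.3 m.u.

4.3 m.u.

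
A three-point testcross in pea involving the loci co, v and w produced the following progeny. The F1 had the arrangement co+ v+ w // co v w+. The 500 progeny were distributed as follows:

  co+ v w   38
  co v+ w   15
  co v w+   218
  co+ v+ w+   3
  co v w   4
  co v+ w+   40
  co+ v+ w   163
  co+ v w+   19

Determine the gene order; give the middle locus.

w

The two rarest classes, co+ v+ w+ and co v w, are the double crossovers. Comparing them with the parentals, only the w allele has switched, so w is the middle locus and the order is v – w – co.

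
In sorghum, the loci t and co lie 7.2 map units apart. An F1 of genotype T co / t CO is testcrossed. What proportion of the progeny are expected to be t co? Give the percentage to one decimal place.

A map distance of 7.2 map units corresponds to a recombination frequency of 0.072.
The F1 is T co / t CO, so t co is a recombinant gamete class with expected frequency r/2 = 0.072/2 = 0.0360.
That is 0.0360 = 3.6% of the progeny.

3.6%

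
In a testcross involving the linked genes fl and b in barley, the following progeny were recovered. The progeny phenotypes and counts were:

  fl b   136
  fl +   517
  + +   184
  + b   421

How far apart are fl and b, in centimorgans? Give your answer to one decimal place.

25.4 centimorgans

The two most frequent classes, + b (421) and fl + (517), are the parental types, so the F1 was + b / fl +.
The recombinant classes are + + and fl b: 184 + 136 = 320.
Recombination frequency = 320/1258 = 0.2544 ≈ 25.4%, i.e. 25.4 centimorgans.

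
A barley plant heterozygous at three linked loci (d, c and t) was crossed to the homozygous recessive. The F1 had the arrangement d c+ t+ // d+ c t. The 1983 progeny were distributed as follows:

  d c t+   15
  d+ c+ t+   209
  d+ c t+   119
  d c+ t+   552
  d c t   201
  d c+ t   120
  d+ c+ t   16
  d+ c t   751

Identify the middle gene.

c

The two rarest classes, d c t+ and d+ c+ t, are the double crossovers. Comparing them with the parentals, only the c allele has switched, so c is the middle locus and the order is d – c – t.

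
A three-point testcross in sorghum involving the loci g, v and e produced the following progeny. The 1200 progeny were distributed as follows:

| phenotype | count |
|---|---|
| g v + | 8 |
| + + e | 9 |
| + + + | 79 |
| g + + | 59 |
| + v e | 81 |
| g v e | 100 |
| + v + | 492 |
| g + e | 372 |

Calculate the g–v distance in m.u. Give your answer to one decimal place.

16.3 m.u.

The two most frequent reciprocal classes, + v + and g + e, are the parental types, so the F1 was + v + / g + e.
The two rarest classes, g v + and + + e, are the double crossovers. Comparing them with the parentals, only the g allele has switched, so g is the middle locus and the order is v – g – e.
Crossovers in the v–g interval produce the single-crossover classes + + + and g v e (79 + 100 = 179) plus the double crossovers (17).
RF(v–g) = (179 + 17) / 1200 = 196/1200 = 0.1633 → 16.3 m.u.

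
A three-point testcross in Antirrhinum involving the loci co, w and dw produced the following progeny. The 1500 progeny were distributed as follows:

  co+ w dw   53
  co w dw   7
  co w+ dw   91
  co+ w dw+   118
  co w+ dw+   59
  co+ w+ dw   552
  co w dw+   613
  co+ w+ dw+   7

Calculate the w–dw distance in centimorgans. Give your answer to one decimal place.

The two most frequent reciprocal classes, co w dw+ and co+ w+ dw, are the parental types, so the F1 was co w dw+ / co+ w+ dw.
The two rarest classes, co w dw and co+ w+ dw+, are the double crossovers. Comparing them with the parentals, only the dw allele has switched, so dw is the middle locus and the order is co – dw – w.
Crossovers in the dw–w interval produce the single-crossover classes co w+ dw+ and co+ w dw (59 + 53 = 112) plus the double crossovers (14).
RF(dw–w) = (112 + 14) / 1500 = 126/1500 = 0.0840 → 8.4 centimorgans.

8.4 centimorgans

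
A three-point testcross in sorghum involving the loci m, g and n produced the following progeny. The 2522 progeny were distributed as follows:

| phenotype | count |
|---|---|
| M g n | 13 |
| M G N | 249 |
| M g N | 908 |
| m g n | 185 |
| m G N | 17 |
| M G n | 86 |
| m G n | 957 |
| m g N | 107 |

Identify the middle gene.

n

The two most frequent reciprocal classes, M g N and m G n, are the parental types, so the F1 was M g N / m G n.
The two rarest classes, M g n and m G N, are the double crossovers. Comparing them with the parentals, only the n allele has switched, so n is the middle locus and the order is m – n – g.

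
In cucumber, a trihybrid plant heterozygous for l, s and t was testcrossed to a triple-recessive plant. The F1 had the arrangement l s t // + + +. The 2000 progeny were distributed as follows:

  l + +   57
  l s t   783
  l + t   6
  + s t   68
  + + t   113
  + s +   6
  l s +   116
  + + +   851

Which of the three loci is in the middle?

The two rarest classes, l + t and + s +, are the double crossovers. Comparing them with the parentals, only the s allele has switched, so s is the middle locus and the order is l – s – t.

s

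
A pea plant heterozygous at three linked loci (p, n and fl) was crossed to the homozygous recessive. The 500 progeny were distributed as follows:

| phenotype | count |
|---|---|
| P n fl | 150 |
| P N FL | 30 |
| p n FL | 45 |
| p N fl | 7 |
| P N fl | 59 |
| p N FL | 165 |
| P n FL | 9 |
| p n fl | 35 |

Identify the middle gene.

The two most frequent reciprocal classes, p N FL and P n fl, are the parental types, so the F1 was p N FL / P n fl.
The two rarest classes, p N fl and P n FL, are the double crossovers. Comparing them with the parentals, only the fl allele has switched, so fl is the middle locus and the order is n – fl – p.

fl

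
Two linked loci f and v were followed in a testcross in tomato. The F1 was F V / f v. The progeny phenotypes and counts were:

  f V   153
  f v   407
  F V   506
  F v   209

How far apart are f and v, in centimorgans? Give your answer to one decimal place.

28.4 centimorgans

The recombinant classes are F v and f V: 209 + 153 = 362.
Recombination frequency = 362/1275 = 0.2839 ≈ 28.4%, i.e. 28.4 centimorgans.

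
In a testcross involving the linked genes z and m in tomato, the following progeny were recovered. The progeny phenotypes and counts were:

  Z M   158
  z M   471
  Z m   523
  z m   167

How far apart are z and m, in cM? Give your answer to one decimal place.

The two most frequent classes, Z m (523) and z M (471), are the parental types, so the F1 was Z m / z M.
The recombinant classes are Z M and z m: 158 + 167 = 325.
Recombination frequency = 325/1319 = 0.2464 ≈ 24.6%, i.e. 24.6 cM.

24.6 cM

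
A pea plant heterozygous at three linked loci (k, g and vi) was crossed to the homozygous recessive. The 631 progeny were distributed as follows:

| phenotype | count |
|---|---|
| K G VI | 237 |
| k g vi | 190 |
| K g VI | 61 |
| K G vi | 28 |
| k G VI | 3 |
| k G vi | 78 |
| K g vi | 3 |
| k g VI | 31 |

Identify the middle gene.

k

The two most frequent reciprocal classes, k g vi and K G VI, are the parental types, so the F1 was k g vi / K G VI.
The two rarest classes, K g vi and k G VI, are the double crossovers. Comparing them with the parentals, only the k allele has switched, so k is the middle locus and the order is vi – k – g.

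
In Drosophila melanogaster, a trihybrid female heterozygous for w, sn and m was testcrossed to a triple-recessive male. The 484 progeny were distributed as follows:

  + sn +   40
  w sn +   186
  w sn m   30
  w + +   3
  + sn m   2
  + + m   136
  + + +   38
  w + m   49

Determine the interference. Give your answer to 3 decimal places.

The two most frequent reciprocal classes, w sn + and + + m, are the parental types, so the F1 was w sn + / + + m.
The two rarest classes, w + + and + sn m, are the double crossovers. Comparing them with the parentals, only the sn allele has switched, so sn is the middle locus and the order is m – sn – w.
m–sn: (68 + 5)/484 = 0.1508; sn–w: (89 + 5)/484 = 0.1942.
Expected DCO frequency = 0.1508 × 0.1942 ≈ 0.02929; observed = 5/484 ≈ 0.01033.
Coefficient of coincidence = 0.01033/0.02929 ≈ 0.353; interference = 1 − 0.353 = 0.647.

0.647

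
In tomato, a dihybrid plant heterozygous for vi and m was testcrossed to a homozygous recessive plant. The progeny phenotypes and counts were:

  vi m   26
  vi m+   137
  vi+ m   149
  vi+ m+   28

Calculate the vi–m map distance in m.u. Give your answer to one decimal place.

15.9 m.u.

The two most frequent classes, vi+ m (149) and vi m+ (137), are the parental types, so the F1 was vi+ m / vi m+.
The recombinant classes are vi+ m+ and vi m: 28 + 26 = 54.
Recombination frequency = 54/340 = 0.1588 ≈ 15.9%, i.e. 15.9 m.u.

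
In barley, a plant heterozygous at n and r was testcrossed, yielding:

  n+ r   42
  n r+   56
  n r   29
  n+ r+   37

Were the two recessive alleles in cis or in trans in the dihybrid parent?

The two most frequent classes are n+ r (42) and n r+ (56); these are the parental (non-recombinant) types.
So the F1 carried n+ r on one chromosome and n r+ on the other — the recessive alleles are on opposite chromosomes (trans / repulsion).

trans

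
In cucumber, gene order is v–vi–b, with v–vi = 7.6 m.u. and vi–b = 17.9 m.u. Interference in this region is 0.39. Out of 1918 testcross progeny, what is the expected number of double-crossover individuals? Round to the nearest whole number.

16

Map distances give recombination frequencies of 0.076 and 0.179 for the two intervals.
With interference 0.39 (so coincidence = 0.61), expected double-crossover frequency = 0.076 × 0.179 × 0.61 = 0.00830.
Expected number = 0.00830 × 1918 = 15.92 ≈ 16.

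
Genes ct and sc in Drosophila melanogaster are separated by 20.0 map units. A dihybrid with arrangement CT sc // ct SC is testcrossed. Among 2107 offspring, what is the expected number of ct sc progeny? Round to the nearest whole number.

211

A map distance of 20.0 map units corresponds to a recombination frequency of 0.200.
The F1 is CT sc / ct SC, so ct sc is a recombinant gamete class with expected frequency r/2 = 0.200/2 = 0.1000.
Expected number = 0.1000 × 2107 = 210.70 ≈ 211.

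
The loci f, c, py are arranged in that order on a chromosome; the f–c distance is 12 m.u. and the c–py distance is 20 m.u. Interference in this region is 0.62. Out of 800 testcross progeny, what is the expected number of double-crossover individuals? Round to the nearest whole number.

Map distances give recombination frequencies of 0.120 and 0.200 for the two intervals.
With interference 0.62 (so coincidence = 0.38), expected double-crossover frequency = 0.120 × 0.200 × 0.38 = 0.00912.
Expected number = 0.00912 × 800 = 7.30 ≈ 7.

7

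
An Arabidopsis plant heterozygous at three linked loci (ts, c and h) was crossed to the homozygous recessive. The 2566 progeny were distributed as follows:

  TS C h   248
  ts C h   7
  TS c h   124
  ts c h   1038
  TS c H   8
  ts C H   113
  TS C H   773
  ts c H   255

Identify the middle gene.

The two most frequent reciprocal classes, TS C H and ts c h, are the parental types, so the F1 was TS C H / ts c h.
The two rarest classes, TS c H and ts C h, are the double crossovers. Comparing them with the parentals, only the c allele has switched, so c is the middle locus and the order is ts – c – h.

c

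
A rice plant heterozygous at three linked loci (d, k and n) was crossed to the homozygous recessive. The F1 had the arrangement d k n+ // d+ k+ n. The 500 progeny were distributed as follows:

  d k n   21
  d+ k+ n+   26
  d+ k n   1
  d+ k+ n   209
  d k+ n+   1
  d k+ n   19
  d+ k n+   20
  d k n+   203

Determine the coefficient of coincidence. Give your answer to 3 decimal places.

0.498

The two rarest classes, d k+ n+ and d+ k n, are the double crossovers. Comparing them with the parentals, only the k allele has switched, so k is the middle locus and the order is d – k – n.
d–k: (39 + 2)/500 = 0.0820; k–n: (47 + 2)/500 = 0.0980.
Expected DCO frequency = 0.0820 × 0.0980 ≈ 0.00804; observed = 2/500 ≈ 0.00400.
Coefficient of coincidence = 0.00400/0.00804 ≈ 0.498.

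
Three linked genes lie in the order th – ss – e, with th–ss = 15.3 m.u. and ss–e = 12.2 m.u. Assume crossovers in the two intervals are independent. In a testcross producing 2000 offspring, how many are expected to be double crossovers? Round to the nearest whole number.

Map distances give recombination frequencies of 0.153 and 0.122 for the two intervals.
With no interference, expected double-crossover frequency = 0.153 × 0.122 = 0.01867.
Expected number = 0.01867 × 2000 = 37.33 ≈ 37.

37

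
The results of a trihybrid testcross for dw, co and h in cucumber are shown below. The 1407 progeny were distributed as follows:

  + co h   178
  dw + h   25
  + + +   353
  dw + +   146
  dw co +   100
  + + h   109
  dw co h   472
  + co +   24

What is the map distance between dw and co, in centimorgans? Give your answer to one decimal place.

The two most frequent reciprocal classes, dw co h and + + +, are the parental types, so the F1 was dw co h / + + +.
The two rarest classes, dw + h and + co +, are the double crossovers. Comparing them with the parentals, only the co allele has switched, so co is the middle locus and the order is dw – co – h.
Crossovers in the dw–co interval produce the single-crossover classes + co h and dw + + (178 + 146 = 324) plus the double crossovers (49).
RF(dw–co) = (324 + 49) / 1407 = 373/1407 = 0.2651 → 26.5 centimorgans.

26.5 centimorgans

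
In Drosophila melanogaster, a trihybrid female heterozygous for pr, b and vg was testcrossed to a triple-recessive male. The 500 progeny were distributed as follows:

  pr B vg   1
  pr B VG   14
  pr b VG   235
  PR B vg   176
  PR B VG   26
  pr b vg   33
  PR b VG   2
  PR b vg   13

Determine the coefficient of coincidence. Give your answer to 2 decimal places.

The two most frequent reciprocal classes, pr b VG and PR B vg, are the parental types, so the F1 was pr b VG / PR B vg.
The two rarest classes, PR b VG and pr B vg, are the double crossovers. Comparing them with the parentals, only the pr allele has switched, so pr is the middle locus and the order is b – pr – vg.
b–pr: (27 + 3)/500 = 0.0600; pr–vg: (59 + 3)/500 = 0.1240.
Expected DCO frequency = 0.0600 × 0.1240 ≈ 0.00744; observed = 3/500 ≈ 0.00600.
Coefficient of coincidence = 0.00600/0.00744 ≈ 0.81.

0.81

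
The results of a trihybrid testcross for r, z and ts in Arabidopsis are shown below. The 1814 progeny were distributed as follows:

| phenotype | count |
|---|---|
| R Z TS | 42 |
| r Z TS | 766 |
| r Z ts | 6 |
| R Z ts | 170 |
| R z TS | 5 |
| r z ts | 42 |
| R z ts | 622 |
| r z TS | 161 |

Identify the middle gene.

The two most frequent reciprocal classes, R z ts and r Z TS, are the parental types, so the F1 was R z ts / r Z TS.
The two rarest classes, R z TS and r Z ts, are the double crossovers. Comparing them with the parentals, only the ts allele has switched, so ts is the middle locus and the order is r – ts – z.

ts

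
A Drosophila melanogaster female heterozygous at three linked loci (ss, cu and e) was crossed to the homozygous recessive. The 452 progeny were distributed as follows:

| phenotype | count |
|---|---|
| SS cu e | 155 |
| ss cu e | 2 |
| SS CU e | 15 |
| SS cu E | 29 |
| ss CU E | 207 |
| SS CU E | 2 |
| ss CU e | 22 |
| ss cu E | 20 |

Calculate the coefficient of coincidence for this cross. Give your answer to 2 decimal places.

0.84

The two most frequent reciprocal classes, ss CU E and SS cu e, are the parental types, so the F1 was ss CU E / SS cu e.
The two rarest classes, SS CU E and ss cu e, are the double crossovers. Comparing them with the parentals, only the ss allele has switched, so ss is the middle locus and the order is e – ss – cu.
e–ss: (51 + 4)/452 = 0.1217; ss–cu: (35 + 4)/452 = 0.0863.
Expected DCO frequency = 0.1217 × 0.0863 ≈ 0.01050; observed = 4/452 ≈ 0.00885.
Coefficient of coincidence = 0.00885/0.01050 ≈ 0.84.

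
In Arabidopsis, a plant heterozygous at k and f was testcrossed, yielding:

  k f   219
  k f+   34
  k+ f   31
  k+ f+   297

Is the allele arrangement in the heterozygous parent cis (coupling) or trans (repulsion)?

cis

The two most frequent classes are k+ f+ (297) and k f (219); these are the parental (non-recombinant) types.
So the F1 carried k+ f+ on one chromosome and k f on the other — the recessive alleles are on the same chromosome (cis / coupling).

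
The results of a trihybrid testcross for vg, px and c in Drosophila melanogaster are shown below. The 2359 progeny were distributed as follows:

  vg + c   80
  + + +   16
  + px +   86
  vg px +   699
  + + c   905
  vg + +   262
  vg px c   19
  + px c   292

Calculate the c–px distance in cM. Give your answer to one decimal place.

The two most frequent reciprocal classes, vg px + and + + c, are the parental types, so the F1 was vg px + / + + c.
The two rarest classes, vg px c and + + +, are the double crossovers. Comparing them with the parentals, only the c allele has switched, so c is the middle locus and the order is px – c – vg.
Crossovers in the px–c interval produce the single-crossover classes vg + + and + px c (262 + 292 = 554) plus the double crossovers (35).
RF(px–c) = (554 + 35) / 2359 = 589/2359 = 0.2497 → 25.0 cM.

25.0 cM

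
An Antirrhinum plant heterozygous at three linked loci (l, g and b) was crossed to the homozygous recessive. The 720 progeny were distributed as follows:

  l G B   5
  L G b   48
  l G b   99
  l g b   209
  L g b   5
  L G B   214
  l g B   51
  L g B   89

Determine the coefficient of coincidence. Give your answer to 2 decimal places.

0.33

The two most frequent reciprocal classes, l g b and L G B, are the parental types, so the F1 was l g b / L G B.
The two rarest classes, L g b and l G B, are the double crossovers. Comparing them with the parentals, only the l allele has switched, so l is the middle locus and the order is g – l – b.
g–l: (188 + 10)/720 = 0.2750; l–b: (99 + 10)/720 = 0.1514.
Expected DCO frequency = 0.2750 × 0.1514 ≈ 0.04164; observed = 10/720 ≈ 0.01389.
Coefficient of coincidence = 0.01389/0.04164 ≈ 0.33.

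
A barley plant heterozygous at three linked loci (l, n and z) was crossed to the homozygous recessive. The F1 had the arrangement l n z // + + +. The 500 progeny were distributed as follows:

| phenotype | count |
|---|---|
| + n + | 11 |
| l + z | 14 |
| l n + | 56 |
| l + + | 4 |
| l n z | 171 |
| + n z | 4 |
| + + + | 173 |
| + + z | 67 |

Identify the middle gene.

l

The two rarest classes, + n z and l + +, are the double crossovers. Comparing them with the parentals, only the l allele has switched, so l is the middle locus and the order is n – l – z.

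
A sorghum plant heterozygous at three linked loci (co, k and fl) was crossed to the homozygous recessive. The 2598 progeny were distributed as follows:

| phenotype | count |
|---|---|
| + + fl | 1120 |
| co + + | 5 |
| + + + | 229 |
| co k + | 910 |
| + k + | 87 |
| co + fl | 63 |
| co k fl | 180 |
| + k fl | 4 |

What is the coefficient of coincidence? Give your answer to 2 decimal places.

0.35

The two most frequent reciprocal classes, co k + and + + fl, are the parental types, so the F1 was co k + / + + fl.
The two rarest classes, co + + and + k fl, are the double crossovers. Comparing them with the parentals, only the k allele has switched, so k is the middle locus and the order is co – k – fl.
co–k: (150 + 9)/2598 = 0.0612; k–fl: (409 + 9)/2598 = 0.1609.
Expected DCO frequency = 0.0612 × 0.1609 ≈ 0.00985; observed = 9/2598 ≈ 0.00346.
Coefficient of coincidence = 0.00346/0.00985 ≈ 0.35.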